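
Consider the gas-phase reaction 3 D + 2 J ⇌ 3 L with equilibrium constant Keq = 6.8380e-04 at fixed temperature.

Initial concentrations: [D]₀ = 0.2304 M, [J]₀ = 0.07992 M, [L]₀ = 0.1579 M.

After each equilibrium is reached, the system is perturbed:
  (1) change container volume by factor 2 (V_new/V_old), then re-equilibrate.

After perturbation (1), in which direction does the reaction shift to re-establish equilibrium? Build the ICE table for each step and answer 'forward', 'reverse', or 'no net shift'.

Q₀ = 50.4 vs Keq = 6.8380e-04 ⇒ Q>K, reverse
Step 1:
                  D         J         L
  init       0.2304   0.07992    0.1579
  Δ          0.1474   0.09824   -0.1474
  eq         0.3778    0.1782   0.01054
  solve Keq expr → x = -0.04912; check Q = 6.8380e-04
Then change container volume by factor 2 (V_new/V_old).
Step 2:
                  D         J         L
  init       0.1889   0.08908  0.005269
  Δ        0.001885  0.001257 -0.001885
  eq         0.1908   0.09034  0.003384
  solve Keq expr → x = -6.2836e-04; check Q = 6.8380e-04

Direction: reverse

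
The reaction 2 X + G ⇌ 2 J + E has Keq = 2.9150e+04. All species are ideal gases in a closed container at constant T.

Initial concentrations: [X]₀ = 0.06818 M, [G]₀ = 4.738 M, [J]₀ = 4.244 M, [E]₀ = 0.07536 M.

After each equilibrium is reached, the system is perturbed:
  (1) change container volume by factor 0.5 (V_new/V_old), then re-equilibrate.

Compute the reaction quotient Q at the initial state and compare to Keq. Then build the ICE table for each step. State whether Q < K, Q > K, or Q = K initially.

Q₀ = 61.63 vs Keq = 2.9150e+04 ⇒ Q<K, forward
Step 1:
                   X          G          J          E
  init       0.06818      4.738      4.244    0.07536
  Δ         -0.06437   -0.03218    0.06437    0.03218
  eq        0.003815      4.706      4.308     0.1075
  solve Keq expr → x = 0.03218; check Q = 2.9150e+04
Then change container volume by factor 0.5 (V_new/V_old).
Step 2:
                   X          G          J          E
  init      0.007629      9.412      8.617     0.2151
  Δ                0          0          0          0
  eq        0.007629      9.412      8.617     0.2151
  solve Keq expr → x = 0; check Q = 2.9150e+04

Q₀ = 61.63; Q < K (proceeds forward)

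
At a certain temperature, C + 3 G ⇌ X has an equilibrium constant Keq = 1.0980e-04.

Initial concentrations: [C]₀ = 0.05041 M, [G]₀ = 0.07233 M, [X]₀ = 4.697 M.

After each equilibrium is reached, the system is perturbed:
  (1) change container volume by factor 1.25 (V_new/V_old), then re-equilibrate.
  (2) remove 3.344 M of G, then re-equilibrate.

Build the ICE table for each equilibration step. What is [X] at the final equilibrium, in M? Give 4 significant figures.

Q₀ = 2.4623e+05 vs Keq = 1.0980e-04 ⇒ Q>K, reverse
Step 1:
                   C          G          X
  init       0.05041    0.07233      4.697
  Δ            3.952      11.85     -3.952
  eq           4.002      11.93     0.7455
  solve Keq expr → x = -3.952; check Q = 1.0980e-04
Then change container volume by factor 1.25 (V_new/V_old).
Step 2:
                   C          G          X
  init         3.202      9.541     0.5964
  Δ           0.2047      0.614    -0.2047
  eq           3.406      10.16     0.3917
  solve Keq expr → x = -0.2047; check Q = 1.0980e-04
Then remove 3.344 M of G.
Step 3:
                   C          G          X
  init         3.406      6.811     0.3917
  Δ           0.2245     0.6736    -0.2245
  eq           3.631      7.485     0.1672
  solve Keq expr → x = -0.2245; check Q = 1.0980e-04

[X]_eq = 0.1672 M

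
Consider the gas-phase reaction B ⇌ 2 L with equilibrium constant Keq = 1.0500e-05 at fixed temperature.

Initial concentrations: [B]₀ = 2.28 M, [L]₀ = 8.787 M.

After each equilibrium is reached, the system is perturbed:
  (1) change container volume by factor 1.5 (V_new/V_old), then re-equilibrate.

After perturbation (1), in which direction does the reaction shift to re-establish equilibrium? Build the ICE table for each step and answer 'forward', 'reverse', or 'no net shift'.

Direction: forward

Q₀ = 33.86 vs Keq = 1.0500e-05 ⇒ Q>K, reverse
Step 1:
                    B           L
  Initial        2.28       8.787
  Change        4.389      -8.779
  Equil         6.669    0.008368
  solve Keq expr → x = -4.389; check Q = 1.0500e-05
Then change container volume by factor 1.5 (V_new/V_old).
Step 2:
                    B           L
  Initial       4.446    0.005579
  Change  -6.2667e-04    0.001253
  Equil         4.446    0.006832
  solve Keq expr → x = 6.2667e-04; check Q = 1.0500e-05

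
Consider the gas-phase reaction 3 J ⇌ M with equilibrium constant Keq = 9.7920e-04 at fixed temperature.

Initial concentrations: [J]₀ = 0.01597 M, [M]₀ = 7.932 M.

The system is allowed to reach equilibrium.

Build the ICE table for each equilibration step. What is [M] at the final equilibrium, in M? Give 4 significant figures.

[M]_eq = 3.063 M

Q₀ = 1.9475e+06 vs Keq = 9.7920e-04 ⇒ Q>K, reverse
Step 1:
                  J         M
  I         0.01597     7.932
  C           14.61    -4.869
  E           14.62     3.063
  solve Keq expr → x = -4.869; check Q = 9.7920e-04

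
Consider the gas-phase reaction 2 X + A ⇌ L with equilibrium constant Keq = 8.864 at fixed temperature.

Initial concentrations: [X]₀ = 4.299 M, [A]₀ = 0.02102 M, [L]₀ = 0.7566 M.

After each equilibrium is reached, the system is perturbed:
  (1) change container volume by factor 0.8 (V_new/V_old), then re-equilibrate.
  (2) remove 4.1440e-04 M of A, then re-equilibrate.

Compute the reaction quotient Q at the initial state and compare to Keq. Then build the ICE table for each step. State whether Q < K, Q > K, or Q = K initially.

Q₀ = 1.948 vs Keq = 8.864 ⇒ Q<K, forward
Step 1:
                    X           A           L
  init          4.299     0.02102      0.7566
  Δ          -0.03246    -0.01623     0.01623
  eq            4.267     0.00479      0.7728
  solve Keq expr → x = 0.01623; check Q = 8.864
Then change container volume by factor 0.8 (V_new/V_old).
Step 2:
                    X           A           L
  init          5.333    0.005987       0.966
  Δ         -0.004281   -0.002141    0.002141
  eq            5.329    0.003846      0.9682
  solve Keq expr → x = 0.002141; check Q = 8.864
Then remove 4.1440e-04 M of A.
Step 3:
                    X           A           L
  init          5.329    0.003432      0.9682
  Δ        8.2315e-04  4.1158e-04 -4.1158e-04
  eq             5.33    0.003844      0.9678
  solve Keq expr → x = -4.1158e-04; check Q = 8.864

Q₀ = 1.948; Q < K (proceeds forward)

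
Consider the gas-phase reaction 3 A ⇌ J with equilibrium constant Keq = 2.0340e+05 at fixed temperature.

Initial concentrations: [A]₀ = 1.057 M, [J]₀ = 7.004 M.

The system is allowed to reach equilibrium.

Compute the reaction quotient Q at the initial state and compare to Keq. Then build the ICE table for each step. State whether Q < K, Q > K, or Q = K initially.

Q₀ = 5.931; Q < K (proceeds forward)

Q₀ = 5.931 vs Keq = 2.0340e+05 ⇒ Q<K, forward
Step 1:
                  A         J
  Initial     1.057     7.004
  Change     -1.024    0.3413
  Equil     0.03305     7.345
  solve Keq expr → x = 0.3413; check Q = 2.0340e+05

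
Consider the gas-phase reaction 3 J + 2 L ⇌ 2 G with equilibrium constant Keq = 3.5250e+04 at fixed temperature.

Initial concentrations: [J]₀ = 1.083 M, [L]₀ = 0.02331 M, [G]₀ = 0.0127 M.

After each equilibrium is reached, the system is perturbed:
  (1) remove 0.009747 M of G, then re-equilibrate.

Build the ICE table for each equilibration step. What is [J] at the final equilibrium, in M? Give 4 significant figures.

[J]_eq = 1.048 M

Q₀ = 0.2337 vs Keq = 3.5250e+04 ⇒ Q<K, forward
Step 1:
                    J           L           G
  Initial       1.083     0.02331      0.0127
  Change      -0.0347    -0.02313     0.02313
  Equil         1.048  1.7781e-04     0.03583
  solve Keq expr → x = 0.01157; check Q = 3.5250e+04
Then remove 0.009747 M of G.
Step 2:
                    J           L           G
  Initial       1.048  1.7781e-04     0.02609
  Change  -7.2174e-05 -4.8116e-05  4.8116e-05
  Equil         1.048  1.2970e-04     0.02613
  solve Keq expr → x = 2.4058e-05; check Q = 3.5250e+04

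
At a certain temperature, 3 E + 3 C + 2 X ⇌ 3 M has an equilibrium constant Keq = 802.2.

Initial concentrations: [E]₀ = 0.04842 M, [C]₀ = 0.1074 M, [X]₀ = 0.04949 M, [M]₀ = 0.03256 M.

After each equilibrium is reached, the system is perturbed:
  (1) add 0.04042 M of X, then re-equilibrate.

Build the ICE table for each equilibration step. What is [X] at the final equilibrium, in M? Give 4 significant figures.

Q₀ = 1.0021e+05 vs Keq = 802.2 ⇒ Q>K, reverse
Step 1:
                   E          C          X          M
  I          0.04842     0.1074    0.04949    0.03256
  C          0.01983    0.01983    0.01322   -0.01983
  E          0.06825     0.1272    0.06271    0.01273
  solve Keq expr → x = -0.006609; check Q = 802.2
Then add 0.04042 M of X.
Step 2:
                   E          C          X          M
  I          0.06825     0.1272     0.1031    0.01273
  C        -0.003422  -0.003422  -0.002281   0.003422
  E          0.06482     0.1238     0.1008    0.01616
  solve Keq expr → x = 0.001141; check Q = 802.2

[X]_eq = 0.1008 M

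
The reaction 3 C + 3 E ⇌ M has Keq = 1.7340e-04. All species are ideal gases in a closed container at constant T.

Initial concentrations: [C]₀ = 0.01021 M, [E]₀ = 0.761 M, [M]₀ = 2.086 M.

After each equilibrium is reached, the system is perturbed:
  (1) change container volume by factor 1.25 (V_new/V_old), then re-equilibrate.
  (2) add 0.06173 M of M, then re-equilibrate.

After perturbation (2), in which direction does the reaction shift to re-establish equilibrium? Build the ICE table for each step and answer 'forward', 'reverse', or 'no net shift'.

Direction: reverse

Q₀ = 4.4472e+06 vs Keq = 1.7340e-04 ⇒ Q>K, reverse
Step 1:
                  C         E         M
  Initial   0.01021     0.761     2.086
  Change      3.743     3.743    -1.248
  Equil       3.754     4.504    0.8382
  solve Keq expr → x = -1.248; check Q = 1.7340e-04
Then change container volume by factor 1.25 (V_new/V_old).
Step 2:
                  C         E         M
  Initial     3.003     3.604    0.6705
  Change     0.4903    0.4903   -0.1634
  Equil       3.493     4.094    0.5071
  solve Keq expr → x = -0.1634; check Q = 1.7340e-04
Then add 0.06173 M of M.
Step 3:
                  C         E         M
  Initial     3.493     4.094    0.5689
  Change     0.0528    0.0528   -0.0176
  Equil       3.546     4.147    0.5513
  solve Keq expr → x = -0.0176; check Q = 1.7340e-04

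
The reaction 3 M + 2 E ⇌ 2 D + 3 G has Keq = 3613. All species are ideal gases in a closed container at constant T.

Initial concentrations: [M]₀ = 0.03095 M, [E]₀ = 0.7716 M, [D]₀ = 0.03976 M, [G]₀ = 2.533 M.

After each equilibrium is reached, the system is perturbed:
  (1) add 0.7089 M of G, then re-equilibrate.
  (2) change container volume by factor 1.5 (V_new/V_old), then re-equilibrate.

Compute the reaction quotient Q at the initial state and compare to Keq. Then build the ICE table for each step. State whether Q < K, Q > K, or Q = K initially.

Q₀ = 1456 vs Keq = 3613 ⇒ Q<K, forward
Step 1:
                   M          E          D          G
  Initial    0.03095     0.7716    0.03976      2.533
  Change   -0.006346  -0.004231   0.004231   0.006346
  Equil       0.0246     0.7674    0.04399      2.539
  solve Keq expr → x = 0.002115; check Q = 3613
Then add 0.7089 M of G.
Step 2:
                   M          E          D          G
  Initial     0.0246     0.7674    0.04399      3.248
  Change    0.005093   0.003395  -0.003395  -0.005093
  Equil       0.0297     0.7708     0.0406      3.243
  solve Keq expr → x = -0.001698; check Q = 3613
Then change container volume by factor 1.5 (V_new/V_old).
Step 3:
                   M          E          D          G
  Initial     0.0198     0.5138    0.02706      2.162
  Change           0          0          0          0
  Equil       0.0198     0.5138    0.02706      2.162
  solve Keq expr → x = 0; check Q = 3613

Q₀ = 1456; Q < K (proceeds forward)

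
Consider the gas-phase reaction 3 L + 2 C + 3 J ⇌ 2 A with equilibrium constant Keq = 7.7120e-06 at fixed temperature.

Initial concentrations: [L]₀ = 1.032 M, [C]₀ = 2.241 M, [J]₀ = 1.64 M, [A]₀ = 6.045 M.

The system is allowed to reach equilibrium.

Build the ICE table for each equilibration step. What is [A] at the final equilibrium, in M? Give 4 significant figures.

[A]_eq = 3.002 M

Q₀ = 1.501 vs Keq = 7.7120e-06 ⇒ Q>K, reverse
Step 1:
                   L          C          J          A
  Initial      1.032      2.241       1.64      6.045
  Change       4.564      3.043      4.564     -3.043
  Equil        5.596      5.284      6.204      3.002
  solve Keq expr → x = -1.521; check Q = 7.7120e-06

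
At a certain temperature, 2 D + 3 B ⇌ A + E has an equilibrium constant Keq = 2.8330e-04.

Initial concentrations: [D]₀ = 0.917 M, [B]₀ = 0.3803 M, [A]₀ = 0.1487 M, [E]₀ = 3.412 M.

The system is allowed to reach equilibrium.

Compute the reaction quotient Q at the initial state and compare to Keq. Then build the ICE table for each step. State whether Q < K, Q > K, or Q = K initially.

Q₀ = 10.97 vs Keq = 2.8330e-04 ⇒ Q>K, reverse
Step 1:
                    D           B           A           E
  Initial       0.917      0.3803      0.1487       3.412
  Change       0.2973      0.4459     -0.1486     -0.1486
  Equil         1.214      0.8262  7.2182e-05       3.263
  solve Keq expr → x = -0.1486; check Q = 2.8330e-04

Q₀ = 10.97; Q > K (proceeds reverse)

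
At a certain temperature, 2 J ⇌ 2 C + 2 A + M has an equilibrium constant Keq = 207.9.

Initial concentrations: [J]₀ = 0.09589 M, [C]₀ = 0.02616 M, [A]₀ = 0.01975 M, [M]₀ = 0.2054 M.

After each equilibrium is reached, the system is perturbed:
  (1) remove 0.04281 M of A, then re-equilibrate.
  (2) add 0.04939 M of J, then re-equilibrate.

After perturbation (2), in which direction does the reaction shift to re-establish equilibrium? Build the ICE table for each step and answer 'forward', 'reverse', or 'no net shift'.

Direction: forward

Q₀ = 5.9630e-06 vs Keq = 207.9 ⇒ Q<K, forward
Step 1:
                    J           C           A           M
  Initial     0.09589     0.02616     0.01975      0.2054
  Change      -0.0954      0.0954      0.0954      0.0477
  Equil    4.8841e-04      0.1216      0.1152      0.2531
  solve Keq expr → x = 0.0477; check Q = 207.9
Then remove 0.04281 M of A.
Step 2:
                    J           C           A           M
  Initial  4.8841e-04      0.1216     0.07234      0.2531
  Change  -1.8030e-04  1.8030e-04  1.8030e-04  9.0151e-05
  Equil    3.0811e-04      0.1217     0.07252      0.2532
  solve Keq expr → x = 9.0151e-05; check Q = 207.9
Then add 0.04939 M of J.
Step 3:
                    J           C           A           M
  Initial      0.0497      0.1217     0.07252      0.2532
  Change     -0.04894     0.04894     0.04894     0.02447
  Equil    7.5764e-04      0.1707      0.1215      0.2777
  solve Keq expr → x = 0.02447; check Q = 207.9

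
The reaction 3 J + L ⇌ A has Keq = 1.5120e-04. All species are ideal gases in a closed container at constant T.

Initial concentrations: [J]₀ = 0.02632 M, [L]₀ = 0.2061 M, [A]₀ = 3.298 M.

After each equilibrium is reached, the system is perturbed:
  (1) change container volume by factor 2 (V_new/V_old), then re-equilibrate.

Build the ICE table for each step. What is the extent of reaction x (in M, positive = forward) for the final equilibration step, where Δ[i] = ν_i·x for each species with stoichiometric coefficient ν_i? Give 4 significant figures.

Q₀ = 8.7764e+05 vs Keq = 1.5120e-04 ⇒ Q>K, reverse
Step 1:
                  J         L         A
  init      0.02632    0.2061     3.298
  Δ            8.88      2.96     -2.96
  eq          8.906     3.166    0.3381
  solve Keq expr → x = -2.96; check Q = 1.5120e-04
Then change container volume by factor 2 (V_new/V_old).
Step 2:
                  J         L         A
  init        4.453     1.583    0.1691
  Δ           0.417     0.139    -0.139
  eq           4.87     1.722   0.03007
  solve Keq expr → x = -0.139; check Q = 1.5120e-04

x = -0.139 M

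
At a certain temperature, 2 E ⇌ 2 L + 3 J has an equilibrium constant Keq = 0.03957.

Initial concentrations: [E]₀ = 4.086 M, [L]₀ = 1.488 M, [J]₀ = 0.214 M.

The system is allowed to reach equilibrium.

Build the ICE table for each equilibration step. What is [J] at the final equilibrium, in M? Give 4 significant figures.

Q₀ = 0.0013 vs Keq = 0.03957 ⇒ Q<K, forward
Step 1:
                   E          L          J
  init         4.086      1.488      0.214
  Δ          -0.2438     0.2438     0.3657
  eq           3.842      1.732     0.5797
  solve Keq expr → x = 0.1219; check Q = 0.03957

[J]_eq = 0.5797 M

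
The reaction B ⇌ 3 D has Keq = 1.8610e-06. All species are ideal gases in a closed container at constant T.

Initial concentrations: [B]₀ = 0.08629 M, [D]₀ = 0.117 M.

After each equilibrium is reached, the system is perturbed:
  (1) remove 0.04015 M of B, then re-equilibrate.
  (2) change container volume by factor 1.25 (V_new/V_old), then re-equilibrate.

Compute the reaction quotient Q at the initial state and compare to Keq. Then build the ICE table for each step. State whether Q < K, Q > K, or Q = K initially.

Q₀ = 0.01856 vs Keq = 1.8610e-06 ⇒ Q>K, reverse
Step 1:
                  B         D
  I         0.08629     0.117
  C         0.03696   -0.1109
  E          0.1232  0.006121
  solve Keq expr → x = -0.03696; check Q = 1.8610e-06
Then remove 0.04015 M of B.
Step 2:
                  B         D
  I          0.0831  0.006121
  C       2.4944e-04 -7.4832e-04
  E         0.08335  0.005373
  solve Keq expr → x = -2.4944e-04; check Q = 1.8610e-06
Then change container volume by factor 1.25 (V_new/V_old).
Step 3:
                  B         D
  I         0.06668  0.004298
  C       -2.2792e-04 6.8376e-04
  E         0.06645  0.004982
  solve Keq expr → x = 2.2792e-04; check Q = 1.8610e-06

Q₀ = 0.01856; Q > K (proceeds reverse)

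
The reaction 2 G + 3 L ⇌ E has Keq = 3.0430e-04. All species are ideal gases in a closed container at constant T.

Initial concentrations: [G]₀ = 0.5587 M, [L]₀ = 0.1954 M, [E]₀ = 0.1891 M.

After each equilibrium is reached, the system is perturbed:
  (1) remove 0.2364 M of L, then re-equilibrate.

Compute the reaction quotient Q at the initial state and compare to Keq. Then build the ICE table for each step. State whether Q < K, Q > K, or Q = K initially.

Q₀ = 81.2 vs Keq = 3.0430e-04 ⇒ Q>K, reverse
Step 1:
                    G           L           E
  Initial      0.5587      0.1954      0.1891
  Change        0.378      0.5669      -0.189
  Equil        0.9367      0.7623  1.1828e-04
  solve Keq expr → x = -0.189; check Q = 3.0430e-04
Then remove 0.2364 M of L.
Step 2:
                    G           L           E
  Initial      0.9367      0.5259  1.1828e-04
  Change   1.5875e-04  2.3813e-04 -7.9376e-05
  Equil        0.9368      0.5262  3.8907e-05
  solve Keq expr → x = -7.9376e-05; check Q = 3.0430e-04

Q₀ = 81.2; Q > K (proceeds reverse)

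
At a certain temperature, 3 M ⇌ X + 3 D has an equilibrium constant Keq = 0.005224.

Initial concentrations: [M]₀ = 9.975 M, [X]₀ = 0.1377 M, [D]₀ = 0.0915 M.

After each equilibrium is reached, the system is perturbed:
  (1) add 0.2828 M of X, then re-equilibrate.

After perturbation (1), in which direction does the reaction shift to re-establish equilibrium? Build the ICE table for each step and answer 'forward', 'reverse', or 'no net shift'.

Q₀ = 1.0628e-07 vs Keq = 0.005224 ⇒ Q<K, forward
Step 1:
                  M         X         D
  I           9.975    0.1377    0.0915
  C          -1.579    0.5262     1.579
  E           8.396    0.6639      1.67
  solve Keq expr → x = 0.5262; check Q = 0.005224
Then add 0.2828 M of X.
Step 2:
                  M         X         D
  I           8.396    0.9467      1.67
  C           0.137  -0.04568    -0.137
  E           8.533     0.901     1.533
  solve Keq expr → x = -0.04568; check Q = 0.005224

Direction: reverse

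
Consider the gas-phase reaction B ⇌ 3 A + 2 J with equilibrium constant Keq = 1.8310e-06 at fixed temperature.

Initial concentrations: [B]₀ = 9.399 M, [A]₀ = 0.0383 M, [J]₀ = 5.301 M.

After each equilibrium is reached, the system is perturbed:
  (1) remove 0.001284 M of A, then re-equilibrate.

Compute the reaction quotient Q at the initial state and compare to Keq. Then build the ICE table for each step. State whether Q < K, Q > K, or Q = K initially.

Q₀ = 1.6797e-04; Q > K (proceeds reverse)

Q₀ = 1.6797e-04 vs Keq = 1.8310e-06 ⇒ Q>K, reverse
Step 1:
                   B          A          J
  init         9.399     0.0383      5.301
  Δ         0.009928   -0.02978   -0.01986
  eq           9.409   0.008516      5.281
  solve Keq expr → x = -0.009928; check Q = 1.8310e-06
Then remove 0.001284 M of A.
Step 2:
                   B          A          J
  init         9.409   0.007232      5.281
  Δ       -4.2765e-04   0.001283 8.5530e-04
  eq           9.409   0.008515      5.282
  solve Keq expr → x = 4.2765e-04; check Q = 1.8310e-06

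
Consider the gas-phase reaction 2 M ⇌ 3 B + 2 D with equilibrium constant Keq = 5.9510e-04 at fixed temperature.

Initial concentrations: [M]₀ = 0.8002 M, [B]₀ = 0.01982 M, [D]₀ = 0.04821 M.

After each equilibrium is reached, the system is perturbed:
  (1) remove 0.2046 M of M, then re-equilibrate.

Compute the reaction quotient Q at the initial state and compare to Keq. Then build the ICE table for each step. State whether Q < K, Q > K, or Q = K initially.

Q₀ = 2.8261e-08 vs Keq = 5.9510e-04 ⇒ Q<K, forward
Step 1:
                   M          B          D
  Initial     0.8002    0.01982    0.04821
  Change     -0.1254     0.1881     0.1254
  Equil       0.6748     0.2079     0.1736
  solve Keq expr → x = 0.0627; check Q = 5.9510e-04
Then remove 0.2046 M of M.
Step 2:
                   M          B          D
  Initial     0.4702     0.2079     0.1736
  Change     0.01827    -0.0274   -0.01827
  Equil       0.4885     0.1805     0.1553
  solve Keq expr → x = -0.009134; check Q = 5.9510e-04

Q₀ = 2.8261e-08; Q < K (proceeds forward)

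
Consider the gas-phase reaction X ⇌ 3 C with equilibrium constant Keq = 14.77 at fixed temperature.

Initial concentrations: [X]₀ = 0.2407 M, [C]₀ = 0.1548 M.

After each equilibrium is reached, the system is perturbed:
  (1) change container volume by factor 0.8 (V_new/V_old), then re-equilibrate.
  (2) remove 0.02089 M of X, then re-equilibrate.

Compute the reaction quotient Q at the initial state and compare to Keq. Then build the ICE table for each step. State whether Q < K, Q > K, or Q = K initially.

Q₀ = 0.01541 vs Keq = 14.77 ⇒ Q<K, forward
Step 1:
                   X          C
  init        0.2407     0.1548
  Δ          -0.2085     0.6256
  eq         0.03218     0.7804
  solve Keq expr → x = 0.2085; check Q = 14.77
Then change container volume by factor 0.8 (V_new/V_old).
Step 2:
                   X          C
  init       0.04022     0.9755
  Δ          0.01456   -0.04367
  eq         0.05478     0.9318
  solve Keq expr → x = -0.01456; check Q = 14.77
Then remove 0.02089 M of X.
Step 3:
                   X          C
  init       0.03389     0.9318
  Δ          0.01387   -0.04162
  eq         0.04776     0.8902
  solve Keq expr → x = -0.01387; check Q = 14.77

Q₀ = 0.01541; Q < K (proceeds forward)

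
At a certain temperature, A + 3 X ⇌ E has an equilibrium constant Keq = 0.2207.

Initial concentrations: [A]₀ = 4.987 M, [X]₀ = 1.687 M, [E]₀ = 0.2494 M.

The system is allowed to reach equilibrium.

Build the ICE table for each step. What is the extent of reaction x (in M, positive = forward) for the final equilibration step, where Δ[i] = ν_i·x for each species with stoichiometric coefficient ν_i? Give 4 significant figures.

Q₀ = 0.01042 vs Keq = 0.2207 ⇒ Q<K, forward
Step 1:
                   A          X          E
  init         4.987      1.687     0.2494
  Δ          -0.2936    -0.8807     0.2936
  eq           4.693     0.8063      0.543
  solve Keq expr → x = 0.2936; check Q = 0.2207

x = 0.2936 M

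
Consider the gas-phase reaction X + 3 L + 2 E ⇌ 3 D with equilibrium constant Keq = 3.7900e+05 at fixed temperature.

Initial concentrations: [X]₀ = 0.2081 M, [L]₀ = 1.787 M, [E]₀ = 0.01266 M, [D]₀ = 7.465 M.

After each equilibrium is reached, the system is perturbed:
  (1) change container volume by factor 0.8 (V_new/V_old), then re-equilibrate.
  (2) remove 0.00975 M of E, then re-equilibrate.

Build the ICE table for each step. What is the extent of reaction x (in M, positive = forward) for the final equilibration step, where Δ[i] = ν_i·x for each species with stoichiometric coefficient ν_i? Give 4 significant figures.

x = -0.004612 M

Q₀ = 2.1856e+06 vs Keq = 3.7900e+05 ⇒ Q>K, reverse
Step 1:
                  X         L         E         D
  Initial    0.2081     1.787   0.01266     7.465
  Change   0.008205   0.02461   0.01641  -0.02461
  Equil      0.2163     1.812   0.02907      7.44
  solve Keq expr → x = -0.008205; check Q = 3.7900e+05
Then change container volume by factor 0.8 (V_new/V_old).
Step 2:
                  X         L         E         D
  Initial    0.2704     2.265   0.03634       9.3
  Change  -0.004889  -0.01467 -0.009778   0.01467
  Equil      0.2655      2.25   0.02656     9.315
  solve Keq expr → x = 0.004889; check Q = 3.7900e+05
Then remove 0.00975 M of E.
Step 3:
                  X         L         E         D
  Initial    0.2655      2.25   0.01681     9.315
  Change   0.004612   0.01383  0.009223  -0.01383
  Equil      0.2701     2.264   0.02603     9.301
  solve Keq expr → x = -0.004612; check Q = 3.7900e+05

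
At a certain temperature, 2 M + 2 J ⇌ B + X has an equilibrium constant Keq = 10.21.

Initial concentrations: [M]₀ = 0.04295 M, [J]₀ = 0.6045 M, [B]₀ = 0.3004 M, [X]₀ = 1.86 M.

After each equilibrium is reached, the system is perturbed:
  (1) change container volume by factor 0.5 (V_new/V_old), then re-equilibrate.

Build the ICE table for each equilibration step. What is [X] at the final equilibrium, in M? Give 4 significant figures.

[X]_eq = 3.615 M

Q₀ = 828.9 vs Keq = 10.21 ⇒ Q>K, reverse
Step 1:
                   M          J          B          X
  init       0.04295     0.6045     0.3004       1.86
  Δ           0.1926     0.1926    -0.0963    -0.0963
  eq          0.2356     0.7971     0.2041      1.764
  solve Keq expr → x = -0.0963; check Q = 10.21
Then change container volume by factor 0.5 (V_new/V_old).
Step 2:
                   M          J          B          X
  init        0.4711      1.594     0.4082      3.527
  Δ          -0.1757    -0.1757    0.08784    0.08784
  eq          0.2954      1.419      0.496      3.615
  solve Keq expr → x = 0.08784; check Q = 10.21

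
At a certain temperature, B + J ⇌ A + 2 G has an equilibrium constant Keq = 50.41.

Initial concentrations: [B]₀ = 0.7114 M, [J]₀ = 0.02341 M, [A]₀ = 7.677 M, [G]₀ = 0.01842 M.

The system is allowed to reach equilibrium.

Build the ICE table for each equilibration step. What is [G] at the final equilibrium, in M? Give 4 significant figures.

[G]_eq = 0.06345 M

Q₀ = 0.1564 vs Keq = 50.41 ⇒ Q<K, forward
Step 1:
                    B           J           A           G
  init         0.7114     0.02341       7.677     0.01842
  Δ          -0.02252    -0.02252     0.02252     0.04503
  eq           0.6889  8.9274e-04         7.7     0.06345
  solve Keq expr → x = 0.02252; check Q = 50.41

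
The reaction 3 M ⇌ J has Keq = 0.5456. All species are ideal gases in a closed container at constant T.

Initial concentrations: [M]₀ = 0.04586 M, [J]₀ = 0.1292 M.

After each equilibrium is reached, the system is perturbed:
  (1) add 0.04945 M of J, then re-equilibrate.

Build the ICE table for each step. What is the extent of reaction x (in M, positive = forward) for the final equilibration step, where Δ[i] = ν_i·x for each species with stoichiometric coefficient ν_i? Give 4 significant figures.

Q₀ = 1340 vs Keq = 0.5456 ⇒ Q>K, reverse
Step 1:
                   M          J
  I          0.04586     0.1292
  C           0.3124    -0.1041
  E           0.3582    0.02508
  solve Keq expr → x = -0.1041; check Q = 0.5456
Then add 0.04945 M of J.
Step 2:
                   M          J
  I           0.3582    0.07453
  C            0.083   -0.02767
  E           0.4412    0.04686
  solve Keq expr → x = -0.02767; check Q = 0.5456

x = -0.02767 M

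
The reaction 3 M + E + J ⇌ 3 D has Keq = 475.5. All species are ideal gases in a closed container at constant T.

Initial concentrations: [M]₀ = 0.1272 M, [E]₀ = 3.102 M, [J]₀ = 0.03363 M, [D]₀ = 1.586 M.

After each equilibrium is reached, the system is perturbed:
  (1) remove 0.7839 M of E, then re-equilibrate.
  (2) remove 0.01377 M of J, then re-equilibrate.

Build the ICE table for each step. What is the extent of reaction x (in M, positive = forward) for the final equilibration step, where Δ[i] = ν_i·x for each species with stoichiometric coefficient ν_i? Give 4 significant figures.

x = -0.003339 M

Q₀ = 1.8581e+04 vs Keq = 475.5 ⇒ Q>K, reverse
Step 1:
                  M         E         J         D
  I          0.1272     3.102   0.03363     1.586
  C          0.1562   0.05205   0.05205   -0.1562
  E          0.2834     3.154   0.08568      1.43
  solve Keq expr → x = -0.05205; check Q = 475.5
Then remove 0.7839 M of E.
Step 2:
                  M         E         J         D
  I          0.2834      2.37   0.08568      1.43
  C         0.01754  0.005848  0.005848  -0.01754
  E          0.3009     2.376   0.09153     1.412
  solve Keq expr → x = -0.005848; check Q = 475.5
Then remove 0.01377 M of J.
Step 3:
                  M         E         J         D
  I          0.3009     2.376   0.07776     1.412
  C         0.01002  0.003339  0.003339  -0.01002
  E          0.3109     2.379    0.0811     1.402
  solve Keq expr → x = -0.003339; check Q = 475.5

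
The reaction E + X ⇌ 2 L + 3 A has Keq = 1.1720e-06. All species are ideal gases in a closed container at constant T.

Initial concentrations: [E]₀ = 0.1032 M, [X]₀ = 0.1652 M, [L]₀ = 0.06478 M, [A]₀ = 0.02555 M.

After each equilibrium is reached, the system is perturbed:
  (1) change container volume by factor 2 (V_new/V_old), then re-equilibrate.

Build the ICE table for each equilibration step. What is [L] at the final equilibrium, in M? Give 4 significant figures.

Q₀ = 4.1055e-06 vs Keq = 1.1720e-06 ⇒ Q>K, reverse
Step 1:
                   E          X          L          A
  I           0.1032     0.1652    0.06478    0.02555
  C          0.00252    0.00252   -0.00504  -0.007559
  E           0.1057     0.1677    0.05974    0.01799
  solve Keq expr → x = -0.00252; check Q = 1.1720e-06
Then change container volume by factor 2 (V_new/V_old).
Step 2:
                   E          X          L          A
  I          0.05286    0.08386    0.02987   0.008995
  C        -0.002318  -0.002318   0.004636   0.006953
  E          0.05054    0.08154    0.03451    0.01595
  solve Keq expr → x = 0.002318; check Q = 1.1720e-06

[L]_eq = 0.03451 M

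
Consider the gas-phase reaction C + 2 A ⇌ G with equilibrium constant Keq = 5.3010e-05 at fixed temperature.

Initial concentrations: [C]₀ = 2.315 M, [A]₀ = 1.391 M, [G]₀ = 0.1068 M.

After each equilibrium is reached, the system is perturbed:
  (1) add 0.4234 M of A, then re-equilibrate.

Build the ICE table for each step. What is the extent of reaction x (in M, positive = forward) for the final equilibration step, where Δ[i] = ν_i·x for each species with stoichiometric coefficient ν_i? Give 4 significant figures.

x = 1.9711e-04 M

Q₀ = 0.02384 vs Keq = 5.3010e-05 ⇒ Q>K, reverse
Step 1:
                  C         A         G
  Initial     2.315     1.391    0.1068
  Change     0.1065    0.2129   -0.1065
  Equil       2.421     1.604 3.3023e-04
  solve Keq expr → x = -0.1065; check Q = 5.3010e-05
Then add 0.4234 M of A.
Step 2:
                  C         A         G
  Initial     2.421     2.027 3.3023e-04
  Change  -1.9711e-04 -3.9421e-04 1.9711e-04
  Equil       2.421     2.027 5.2733e-04
  solve Keq expr → x = 1.9711e-04; check Q = 5.3010e-05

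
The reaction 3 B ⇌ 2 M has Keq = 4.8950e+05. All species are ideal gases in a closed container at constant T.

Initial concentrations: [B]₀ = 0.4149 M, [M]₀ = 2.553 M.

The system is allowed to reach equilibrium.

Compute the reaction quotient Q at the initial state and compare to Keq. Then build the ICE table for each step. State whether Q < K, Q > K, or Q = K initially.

Q₀ = 91.26 vs Keq = 4.8950e+05 ⇒ Q<K, forward
Step 1:
                   B          M
  Initial     0.4149      2.553
  Change     -0.3896     0.2597
  Equil      0.02528      2.813
  solve Keq expr → x = 0.1299; check Q = 4.8950e+05

Q₀ = 91.26; Q < K (proceeds forward)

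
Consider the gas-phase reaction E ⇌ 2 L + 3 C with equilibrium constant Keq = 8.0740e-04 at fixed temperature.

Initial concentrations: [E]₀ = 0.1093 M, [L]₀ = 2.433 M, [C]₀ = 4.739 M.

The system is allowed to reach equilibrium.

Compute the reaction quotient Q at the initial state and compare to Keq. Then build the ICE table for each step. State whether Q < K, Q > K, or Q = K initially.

Q₀ = 5764; Q > K (proceeds reverse)

Q₀ = 5764 vs Keq = 8.0740e-04 ⇒ Q>K, reverse
Step 1:
                  E         L         C
  init       0.1093     2.433     4.739
  Δ           1.203    -2.406    -3.609
  eq          1.312   0.02709      1.13
  solve Keq expr → x = -1.203; check Q = 8.0740e-04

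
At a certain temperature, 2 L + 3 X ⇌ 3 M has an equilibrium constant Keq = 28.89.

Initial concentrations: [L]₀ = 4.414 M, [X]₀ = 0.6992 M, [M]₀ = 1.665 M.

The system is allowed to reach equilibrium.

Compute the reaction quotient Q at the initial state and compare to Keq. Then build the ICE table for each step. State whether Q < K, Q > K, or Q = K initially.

Q₀ = 0.6931 vs Keq = 28.89 ⇒ Q<K, forward
Step 1:
                   L          X          M
  Initial      4.414     0.6992      1.665
  Change     -0.2889    -0.4333     0.4333
  Equil        4.125     0.2659      2.098
  solve Keq expr → x = 0.1444; check Q = 28.89

Q₀ = 0.6931; Q < K (proceeds forward)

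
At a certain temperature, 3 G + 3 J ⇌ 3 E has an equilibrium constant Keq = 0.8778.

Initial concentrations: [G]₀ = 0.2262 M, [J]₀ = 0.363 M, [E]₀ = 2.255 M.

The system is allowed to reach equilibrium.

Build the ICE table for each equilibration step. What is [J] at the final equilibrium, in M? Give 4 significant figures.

Q₀ = 2.0713e+04 vs Keq = 0.8778 ⇒ Q>K, reverse
Step 1:
                    G           J           E
  I            0.2262       0.363       2.255
  C            0.8979      0.8979     -0.8979
  E             1.124       1.261       1.357
  solve Keq expr → x = -0.2993; check Q = 0.8778

[J]_eq = 1.261 M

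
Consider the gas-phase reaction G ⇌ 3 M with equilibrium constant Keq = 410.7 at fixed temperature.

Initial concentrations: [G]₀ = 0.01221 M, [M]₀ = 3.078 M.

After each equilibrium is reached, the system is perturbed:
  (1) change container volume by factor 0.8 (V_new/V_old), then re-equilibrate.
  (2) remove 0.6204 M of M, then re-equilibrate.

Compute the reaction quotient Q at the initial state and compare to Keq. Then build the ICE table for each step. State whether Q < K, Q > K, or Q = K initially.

Q₀ = 2388 vs Keq = 410.7 ⇒ Q>K, reverse
Step 1:
                   G          M
  Initial    0.01221      3.078
  Change     0.04908    -0.1472
  Equil      0.06129      2.931
  solve Keq expr → x = -0.04908; check Q = 410.7
Then change container volume by factor 0.8 (V_new/V_old).
Step 2:
                   G          M
  Initial    0.07662      3.663
  Change     0.03351    -0.1005
  Equil       0.1101      3.563
  solve Keq expr → x = -0.03351; check Q = 410.7
Then remove 0.6204 M of M.
Step 3:
                   G          M
  Initial     0.1101      2.943
  Change    -0.04016     0.1205
  Equil      0.06997      3.063
  solve Keq expr → x = 0.04016; check Q = 410.7

Q₀ = 2388; Q > K (proceeds reverse)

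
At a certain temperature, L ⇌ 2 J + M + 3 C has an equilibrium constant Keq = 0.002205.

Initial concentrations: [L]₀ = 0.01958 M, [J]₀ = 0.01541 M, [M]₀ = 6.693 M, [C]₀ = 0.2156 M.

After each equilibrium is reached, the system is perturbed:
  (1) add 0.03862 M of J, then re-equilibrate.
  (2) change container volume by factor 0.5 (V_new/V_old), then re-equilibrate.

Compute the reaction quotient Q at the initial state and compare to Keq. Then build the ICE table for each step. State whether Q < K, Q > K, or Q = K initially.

Q₀ = 8.1350e-04; Q < K (proceeds forward)

Q₀ = 8.1350e-04 vs Keq = 0.002205 ⇒ Q<K, forward
Step 1:
                  L         J         M         C
  Initial   0.01958   0.01541     6.693    0.2156
  Change  -0.003175   0.00635  0.003175  0.009524
  Equil     0.01641   0.02176     6.696    0.2251
  solve Keq expr → x = 0.003175; check Q = 0.002205
Then add 0.03862 M of J.
Step 2:
                  L         J         M         C
  Initial   0.01641   0.06038     6.696    0.2251
  Change    0.01176  -0.02353  -0.01176  -0.03529
  Equil     0.02817   0.03685     6.684    0.1898
  solve Keq expr → x = -0.01176; check Q = 0.002205
Then change container volume by factor 0.5 (V_new/V_old).
Step 3:
                  L         J         M         C
  Initial   0.05634   0.07371     13.37    0.3797
  Change    0.02578  -0.05155  -0.02578  -0.07733
  Equil     0.08211   0.02216     13.34    0.3023
  solve Keq expr → x = -0.02578; check Q = 0.002205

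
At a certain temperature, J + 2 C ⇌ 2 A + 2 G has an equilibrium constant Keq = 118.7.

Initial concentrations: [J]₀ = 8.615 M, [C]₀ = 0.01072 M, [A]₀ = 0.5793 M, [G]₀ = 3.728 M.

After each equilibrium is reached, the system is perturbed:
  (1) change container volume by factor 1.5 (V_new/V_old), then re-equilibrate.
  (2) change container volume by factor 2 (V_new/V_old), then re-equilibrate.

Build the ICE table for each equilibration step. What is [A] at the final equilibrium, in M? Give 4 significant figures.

[A]_eq = 0.1844 M

Q₀ = 4711 vs Keq = 118.7 ⇒ Q>K, reverse
Step 1:
                   J          C          A          G
  I            8.615    0.01072     0.5793      3.728
  C          0.02503    0.05006   -0.05006   -0.05006
  E             8.64    0.06078     0.5292      3.678
  solve Keq expr → x = -0.02503; check Q = 118.7
Then change container volume by factor 1.5 (V_new/V_old).
Step 2:
                   J          C          A          G
  I             5.76    0.04052     0.3528      2.452
  C        -0.003352  -0.006705   0.006705   0.006705
  E            5.757    0.03382     0.3595      2.459
  solve Keq expr → x = 0.003352; check Q = 118.7
Then change container volume by factor 2 (V_new/V_old).
Step 3:
                   J          C          A          G
  I            2.878    0.01691     0.1798      1.229
  C        -0.002298  -0.004596   0.004596   0.004596
  E            2.876    0.01231     0.1844      1.234
  solve Keq expr → x = 0.002298; check Q = 118.7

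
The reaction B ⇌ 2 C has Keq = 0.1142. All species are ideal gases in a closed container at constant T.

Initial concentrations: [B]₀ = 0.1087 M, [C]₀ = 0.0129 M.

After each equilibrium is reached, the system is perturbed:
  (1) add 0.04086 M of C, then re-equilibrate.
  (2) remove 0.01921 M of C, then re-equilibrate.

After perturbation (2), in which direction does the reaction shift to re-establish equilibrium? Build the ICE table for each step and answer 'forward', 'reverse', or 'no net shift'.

Q₀ = 0.001531 vs Keq = 0.1142 ⇒ Q<K, forward
Step 1:
                  B         C
  Initial    0.1087    0.0129
  Change   -0.03836   0.07672
  Equil     0.07034   0.08962
  solve Keq expr → x = 0.03836; check Q = 0.1142
Then add 0.04086 M of C.
Step 2:
                  B         C
  Initial   0.07034    0.1305
  Change    0.01568  -0.03137
  Equil     0.08602   0.09911
  solve Keq expr → x = -0.01568; check Q = 0.1142
Then remove 0.01921 M of C.
Step 3:
                  B         C
  Initial   0.08602    0.0799
  Change   -0.00742   0.01484
  Equil      0.0786   0.09474
  solve Keq expr → x = 0.00742; check Q = 0.1142

Direction: forward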